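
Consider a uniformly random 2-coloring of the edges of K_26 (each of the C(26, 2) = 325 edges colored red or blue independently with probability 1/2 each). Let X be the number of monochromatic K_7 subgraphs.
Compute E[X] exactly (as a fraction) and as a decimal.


Let X = Σ_S X_S over the C(26, 7) = 657800 subsets S of size 7, where X_S = 1 if the K_7 on S is monochromatic.
For a fixed S, the K_7 on S has C(7, 2) = 21 edges. P[all 21 edges red] = (1/2)^21, and likewise for blue, so P[monochromatic] = 2·(1/2)^21 = 2^{1 − 21} = 1/1048576.
By linearity of expectation: E[X] = C(26, 7) · 2^{1 − 21} = 657800 · 1/1048576 = 82225/131072.
Numerically: E[X] ≈ 0.627327.

E[X] = C(26,7)·2^(1−C(7,2)) = 82225/131072 ≈ 0.627327.


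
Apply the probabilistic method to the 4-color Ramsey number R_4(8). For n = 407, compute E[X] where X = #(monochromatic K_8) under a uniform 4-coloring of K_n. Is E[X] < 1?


E[X] = C(407, 8) · 4^{1 − 28} = 17424959239309050 · 4^{−27} = 17424959239309050/18014398509481984.
As a reduced fraction: E[X] = 8712479619654525/9007199254740992 ≈ 0.96728.
Is E[X] < 1? YES.
Since E[X] < 1, there exists a 4-coloring of K_{407} with no monochromatic K_8; hence R_4(8) > 407.

E[X] = 8712479619654525/9007199254740992 ≈ 0.96728; E[X] < 1, so R_4(8) > 407.


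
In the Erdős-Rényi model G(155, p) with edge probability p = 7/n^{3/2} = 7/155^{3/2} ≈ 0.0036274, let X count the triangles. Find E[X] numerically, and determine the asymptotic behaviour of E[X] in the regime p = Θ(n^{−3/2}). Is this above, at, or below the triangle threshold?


Number of potential triangles: C(155, 3) = 608685.
Each occurs with probability p³ ≈ (0.0036274)³ ≈ 4.7731104e-08.
By linearity: E[X] = C(155, 3)·p³ ≈ 608685 · 4.7731104e-08 ≈ 0.02905.
Since α = 3/2 > 1, p = c/n^{3/2} = o(1/n) is below the triangle threshold p ~ 1/n. Asymptotically E[X] ~ (c³/6)·n^{3(1−α)} = (7³/6)·n^{-1.5} → 0, so by Markov's inequality G has no triangles w.h.p.

E[X] ≈ 0.02905; in regime p = Θ(1/n^{3/2}) E[X] tends to 0 (below the triangle threshold p ~ 1/n).


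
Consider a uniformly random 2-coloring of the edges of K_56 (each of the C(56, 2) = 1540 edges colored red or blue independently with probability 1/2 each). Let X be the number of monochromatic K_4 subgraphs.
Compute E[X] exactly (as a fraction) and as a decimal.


Let X = Σ_S X_S over the C(56, 4) = 367290 subsets S of size 4, where X_S = 1 if the K_4 on S is monochromatic.
For a fixed S, the K_4 on S has C(4, 2) = 6 edges. P[all 6 edges red] = (1/2)^6, and likewise for blue, so P[monochromatic] = 2·(1/2)^6 = 2^{1 − 6} = 1/32.
By linearity of expectation: E[X] = C(56, 4) · 2^{1 − 6} = 367290 · 1/32 = 183645/16.
Numerically: E[X] ≈ 11477.812.

E[X] = C(56,4)·2^(1−C(4,2)) = 183645/16 ≈ 11477.812.


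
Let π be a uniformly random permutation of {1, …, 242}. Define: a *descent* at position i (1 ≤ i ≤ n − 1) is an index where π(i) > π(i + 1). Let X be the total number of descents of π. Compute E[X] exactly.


Write X = Σ X_I over i = 1, …, 241, with X_I the indicator of one descent.
There are 241 indicators.
For each fixed i, the pair (π(i), π(i+1)) is a uniformly random ordered pair of distinct values from {1, …, 242}; by symmetry P[π(i) > π(i+1)] = 1/2.
By linearity: E[X] = 241 · (1/2) = (242 − 1) · (1/2) = 241/2 ≈ 120.5000.

E[X] = 241/2 = 120.5000.


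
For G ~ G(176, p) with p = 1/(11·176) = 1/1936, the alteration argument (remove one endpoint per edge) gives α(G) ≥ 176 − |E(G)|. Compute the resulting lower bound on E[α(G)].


E[|E(G)|] = C(176, 2)·p = 15400 · (1/1936) = 175/22.
E[α(G)] ≥ n − E[|E(G)|] = 176 − 175/22 = 3697/22.
Numerically: ≈ 168.045.
(This is only a lower bound; the true E[α(G)] may be larger.)

E[α(G)] ≥ 3697/22 ≈ 168.045.


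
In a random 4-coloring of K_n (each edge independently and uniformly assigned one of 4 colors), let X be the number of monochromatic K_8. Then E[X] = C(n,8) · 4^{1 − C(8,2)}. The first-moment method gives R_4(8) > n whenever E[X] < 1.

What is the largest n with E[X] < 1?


We need C(n, 8) · 4^{1 − 28} < 1, i.e. C(n, 8) < 4^{28 − 1} = 18014398509481984.
Check values of n near the boundary:
  n = 404: C(404, 8) = 16415071523485570; 16415071523485570 < 18014398509481984? YES
  n = 405: C(405, 8) = 16745853821188050; 16745853821188050 < 18014398509481984? YES
  n = 406: C(406, 8) = 17082453897995850; 17082453897995850 < 18014398509481984? YES
  n = 407: C(407, 8) = 17424959239309050; 17424959239309050 < 18014398509481984? YES
  n = 408: C(408, 8) = 17773458424095231; 17773458424095231 < 18014398509481984? YES
  n = 409: C(409, 8) = 18128041135797879; 18128041135797879 < 18014398509481984? NO
The largest n with C(n, 8) < 18014398509481984 is n = 408 (where E[X] = 17773458424095231/18014398509481984 ≈ 0.986625). Hence R_4(8) > 408, i.e. R_4(8) ≥ 409.

Largest n = 408; hence R_4(8) > 408.


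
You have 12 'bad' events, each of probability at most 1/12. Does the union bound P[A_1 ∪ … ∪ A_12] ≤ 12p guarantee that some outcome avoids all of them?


Union bound: P[∪_{i=1}^{12} A_i] ≤ Σ_i P[A_i] ≤ 12·p = 12·(1/12) = 1.
Numerically: 1 ≈ 1.0000.
Is 1 < 1? NO.
Since the bound 1 is ≥ 1, the union bound is uninformative here; it does NOT by itself certify existence.

12·p = 1 ≈ 1.0000; existence NOT certified by the union bound.


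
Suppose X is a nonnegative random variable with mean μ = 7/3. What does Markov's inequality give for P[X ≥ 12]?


μ = E[X] = 7/3, a = 12.
Markov: P[X ≥ 12] ≤ μ/a = (7/3)/12 = 7/36.
Numerically: ≈ 0.19444.
(Since a = 12 > μ = 2.33333, the bound 7/36 is < 1 and informative.)

P[X ≥ 12] ≤ 7/36 ≈ 0.19444.


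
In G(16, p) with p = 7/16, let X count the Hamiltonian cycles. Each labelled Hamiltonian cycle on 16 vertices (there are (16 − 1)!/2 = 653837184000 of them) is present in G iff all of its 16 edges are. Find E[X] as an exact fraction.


K_16 has (16 − 1)!/2 = 653837184000 labelled Hamiltonian cycles.
For each such Hamiltonian cycle H, let X_H = 1 if all 16 edges of H are present in G. Then P[X_H = 1] = p^{16} = (7/16)^{16} = 33232930569601/18446744073709551616.
By linearity of expectation: E[X] = Σ_H E[X_H] = 653837184000 · p^{16} = 653837184000 · 33232930569601/18446744073709551616 = 21219654042671322112875/18014398509481984.
Numerically: E[X] ≈ 1.178e+06.

E[X] = 653837184000 · (7/16)^{16} = 21219654042671322112875/18014398509481984 ≈ 1.178e+06.


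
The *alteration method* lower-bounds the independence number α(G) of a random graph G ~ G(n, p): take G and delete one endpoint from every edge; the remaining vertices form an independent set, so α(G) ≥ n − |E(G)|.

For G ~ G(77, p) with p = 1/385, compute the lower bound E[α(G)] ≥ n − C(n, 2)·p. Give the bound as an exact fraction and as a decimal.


E[|E(G)|] = C(77, 2)·p = 2926 · (1/385) = 38/5.
E[α(G)] ≥ n − E[|E(G)|] = 77 − 38/5 = 347/5.
Numerically: ≈ 69.400.
(This is only a lower bound; the true E[α(G)] may be larger.)

E[α(G)] ≥ 347/5 ≈ 69.400.


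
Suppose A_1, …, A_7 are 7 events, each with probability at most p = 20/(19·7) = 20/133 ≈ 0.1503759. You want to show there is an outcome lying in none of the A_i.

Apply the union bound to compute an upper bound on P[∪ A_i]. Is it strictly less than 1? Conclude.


Union bound: P[∪_{i=1}^{7} A_i] ≤ Σ_i P[A_i] ≤ 7·p = 7·(20/133) = 20/19.
Numerically: 20/19 ≈ 1.0526316.
Is 20/19 < 1? NO.
Since the bound 20/19 is ≥ 1, the union bound is uninformative here; it does NOT by itself certify existence.

7·p = 20/19 ≈ 1.0526316; existence NOT certified by the union bound.


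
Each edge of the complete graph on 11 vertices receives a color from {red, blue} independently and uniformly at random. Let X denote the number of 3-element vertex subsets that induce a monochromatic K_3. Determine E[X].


Let X = Σ_S X_S over the C(11, 3) = 165 subsets S of size 3, where X_S = 1 if the K_3 on S is monochromatic.
For a fixed S, the K_3 on S has C(3, 2) = 3 edges. P[all 3 edges red] = (1/2)^3, and likewise for blue, so P[monochromatic] = 2·(1/2)^3 = 2^{1 − 3} = 1/4.
By linearity: E[X] = C(11, 3) · 2^{1 − 3} = 165 · 1/4 = 165/4.
Numerically: E[X] ≈ 41.250.

E[X] = C(11,3)·2^(1−C(3,2)) = 165/4 ≈ 41.250.


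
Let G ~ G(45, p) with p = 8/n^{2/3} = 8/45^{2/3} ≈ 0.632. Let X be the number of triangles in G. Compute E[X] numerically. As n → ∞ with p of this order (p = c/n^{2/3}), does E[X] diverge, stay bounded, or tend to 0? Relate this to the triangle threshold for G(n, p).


Number of potential triangles: C(45, 3) = 14190.
Each occurs with probability p³ ≈ (0.632)³ ≈ 2.52840e-01.
By linearity: E[X] = C(45, 3)·p³ ≈ 14190 · 2.52840e-01 ≈ 3587.793.
Since α = 2/3 < 1, p = c/n^{2/3} ≫ 1/n is above the triangle threshold p ~ 1/n. Asymptotically E[X] ~ (c³/6)·n^{3(1−α)} = (8³/6)·n^{1} → ∞; triangles are abundant w.h.p.

E[X] ≈ 3587.793; in regime p = Θ(1/n^{2/3}) E[X] diverges (above the triangle threshold p ~ 1/n).


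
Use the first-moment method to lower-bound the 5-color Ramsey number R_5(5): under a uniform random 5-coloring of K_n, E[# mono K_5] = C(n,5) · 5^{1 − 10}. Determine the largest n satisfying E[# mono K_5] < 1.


We need C(n, 5) · 5^{1 − 10} < 1, i.e. C(n, 5) < 5^{10 − 1} = 1953125.
Check values of n near the boundary:
  n = 48: C(48, 5) = 1712304; 1712304 < 1953125? YES
  n = 49: C(49, 5) = 1906884; 1906884 < 1953125? YES
  n = 50: C(50, 5) = 2118760; 2118760 < 1953125? NO
  n = 51: C(51, 5) = 2349060; 2349060 < 1953125? NO
  n = 52: C(52, 5) = 2598960; 2598960 < 1953125? NO
The largest n with C(n, 5) < 1953125 is n = 49 (where E[X] = 1906884/1953125 ≈ 0.976). Hence R_5(5) > 49, i.e. R_5(5) ≥ 50.

Largest n = 49; hence R_5(5) > 49.


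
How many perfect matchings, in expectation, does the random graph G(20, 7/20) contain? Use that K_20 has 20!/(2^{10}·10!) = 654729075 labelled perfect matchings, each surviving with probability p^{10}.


K_20 has 20!/(2^{10}·10!) = 654729075 labelled perfect matchings.
For each such perfect matching H, let X_H = 1 if all 10 edges of H are present in G. Then P[X_H = 1] = p^{10} = (7/20)^{10} = 282475249/10240000000000.
By linearity: E[X] = Σ_H E[X_H] = 654729075 · p^{10} = 654729075 · 282475249/10240000000000 = 7397790339526587/409600000000.
Numerically: E[X] ≈ 1.81e+04.

E[X] = 654729075 · (7/20)^{10} = 7397790339526587/409600000000 ≈ 1.81e+04.


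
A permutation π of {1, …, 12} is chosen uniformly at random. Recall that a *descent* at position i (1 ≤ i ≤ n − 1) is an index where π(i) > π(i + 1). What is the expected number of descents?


Write X = Σ X_I over i = 1, …, 11, with X_I the indicator of one descent.
There are 11 indicators.
For each fixed i, the pair (π(i), π(i+1)) is a uniformly random ordered pair of distinct values from {1, …, 12}; by symmetry P[π(i) > π(i+1)] = 1/2.
By linearity: E[X] = 11 · (1/2) = (12 − 1) · (1/2) = 11/2 ≈ 5.50000.

E[X] = 11/2 = 5.50000.


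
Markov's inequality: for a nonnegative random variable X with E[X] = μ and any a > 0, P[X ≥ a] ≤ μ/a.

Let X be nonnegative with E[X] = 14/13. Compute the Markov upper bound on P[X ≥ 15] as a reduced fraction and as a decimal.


μ = E[X] = 14/13, a = 15.
Markov: P[X ≥ 15] ≤ μ/a = (14/13)/15 = 14/195.
Numerically: ≈ 0.071795.
(Since a = 15 > μ = 1.076923, the bound 14/195 is < 1 and informative.)

P[X ≥ 15] ≤ 14/195 ≈ 0.071795.


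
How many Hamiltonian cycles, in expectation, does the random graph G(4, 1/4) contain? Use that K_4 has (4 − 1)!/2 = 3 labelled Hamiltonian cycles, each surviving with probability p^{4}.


K_4 has (4 − 1)!/2 = 3 labelled Hamiltonian cycles.
For each such Hamiltonian cycle H, let X_H = 1 if all 4 edges of H are present in G. Then P[X_H = 1] = p^{4} = (1/4)^{4} = 1/256.
By linearity of expectation: E[X] = Σ_H E[X_H] = 3 · p^{4} = 3 · 1/256 = 3/256.
Numerically: E[X] ≈ 0.0117.

E[X] = 3 · (1/4)^{4} = 3/256 ≈ 0.0117.


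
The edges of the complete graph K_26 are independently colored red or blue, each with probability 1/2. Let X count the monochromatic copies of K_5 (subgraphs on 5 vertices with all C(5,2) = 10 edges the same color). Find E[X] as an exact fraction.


Let X = Σ_S X_S over the C(26, 5) = 65780 subsets S of size 5, where X_S = 1 if the K_5 on S is monochromatic.
For a fixed S, the K_5 on S has C(5, 2) = 10 edges. P[all 10 edges red] = (1/2)^10, and likewise for blue, so P[monochromatic] = 2·(1/2)^10 = 2^{1 − 10} = 1/512.
Summing: E[X] = C(26, 5) · 2^{1 − 10} = 65780 · 1/512 = 16445/128.
Numerically: E[X] ≈ 128.4766.

E[X] = C(26,5)·2^(1−C(5,2)) = 16445/128 ≈ 128.4766.


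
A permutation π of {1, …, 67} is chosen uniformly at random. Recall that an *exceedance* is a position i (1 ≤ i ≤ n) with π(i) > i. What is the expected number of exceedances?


Write X = Σ_{i=1}^{67} X_i, where X_i = 1_{π(i) > i}.
For each fixed i, π(i) is uniform over {1, …, 67} (marginal of a uniform permutation), so P[π(i) > i] = (n − i)/n. Summing: Σ_{i=1}^{67} (n − i)/n = (0 + 1 + … + 66)/67 = 67(67 − 1)/(2·67) = (67 − 1)/2.
Hence E[X] = Σ_{i=1}^{67} (67 − i)/67 = 33 ≈ 33.000000.

E[X] = 33 = 33.000000.


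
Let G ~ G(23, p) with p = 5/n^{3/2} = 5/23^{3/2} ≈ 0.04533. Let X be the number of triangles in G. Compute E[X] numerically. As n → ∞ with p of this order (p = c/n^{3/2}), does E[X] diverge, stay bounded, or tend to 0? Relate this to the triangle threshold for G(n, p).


Number of potential triangles: C(23, 3) = 1771.
Each occurs with probability p³ ≈ (0.04533)³ ≈ 9.313968e-05.
By linearity: E[X] = C(23, 3)·p³ ≈ 1771 · 9.313968e-05 ≈ 0.1650.
Since α = 3/2 > 1, p = c/n^{3/2} = o(1/n) is below the triangle threshold p ~ 1/n. Asymptotically E[X] ~ (c³/6)·n^{3(1−α)} = (5³/6)·n^{-1.5} → 0, so by Markov's inequality G has no triangles w.h.p.

E[X] ≈ 0.1650; in regime p = Θ(1/n^{3/2}) E[X] tends to 0 (below the triangle threshold p ~ 1/n).


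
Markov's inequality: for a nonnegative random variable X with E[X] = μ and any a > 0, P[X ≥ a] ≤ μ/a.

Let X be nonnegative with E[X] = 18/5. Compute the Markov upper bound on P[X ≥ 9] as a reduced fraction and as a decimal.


μ = E[X] = 18/5, a = 9.
Markov: P[X ≥ 9] ≤ μ/a = (18/5)/9 = 2/5.
Numerically: ≈ 0.40000.
(Since a = 9 > μ = 3.60000, the bound 2/5 is < 1 and informative.)

P[X ≥ 9] ≤ 2/5 ≈ 0.40000.


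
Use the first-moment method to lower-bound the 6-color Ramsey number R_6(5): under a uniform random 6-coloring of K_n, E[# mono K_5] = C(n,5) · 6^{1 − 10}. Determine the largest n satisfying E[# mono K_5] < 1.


We need C(n, 5) · 6^{1 − 10} < 1, i.e. C(n, 5) < 6^{10 − 1} = 10077696.
Check values of n near the boundary:
  n = 61: C(61, 5) = 5949147; 5949147 < 10077696? YES
  n = 62: C(62, 5) = 6471002; 6471002 < 10077696? YES
  n = 63: C(63, 5) = 7028847; 7028847 < 10077696? YES
  n = 64: C(64, 5) = 7624512; 7624512 < 10077696? YES
  n = 65: C(65, 5) = 8259888; 8259888 < 10077696? YES
  n = 66: C(66, 5) = 8936928; 8936928 < 10077696? YES
  n = 67: C(67, 5) = 9657648; 9657648 < 10077696? YES
  n = 68: C(68, 5) = 10424128; 10424128 < 10077696? NO
The largest n with C(n, 5) < 10077696 is n = 67 (where E[X] = 67067/69984 ≈ 0.958). Hence R_6(5) > 67, i.e. R_6(5) ≥ 68.

Largest n = 67; hence R_6(5) > 67.


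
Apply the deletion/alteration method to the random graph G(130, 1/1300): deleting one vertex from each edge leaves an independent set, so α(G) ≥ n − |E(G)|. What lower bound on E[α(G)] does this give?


E[|E(G)|] = C(130, 2)·p = 8385 · (1/1300) = 129/20.
E[α(G)] ≥ n − E[|E(G)|] = 130 − 129/20 = 2471/20.
Numerically: ≈ 123.550000.
(This is only a lower bound; the true E[α(G)] may be larger.)

E[α(G)] ≥ 2471/20 ≈ 123.550000.


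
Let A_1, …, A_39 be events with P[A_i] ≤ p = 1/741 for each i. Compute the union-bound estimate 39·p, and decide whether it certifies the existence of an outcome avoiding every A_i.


Union bound: P[∪_{i=1}^{39} A_i] ≤ Σ_i P[A_i] ≤ 39·p = 39·(1/741) = 1/19.
Numerically: 1/19 ≈ 0.05263.
Is 1/19 < 1? YES.
Since P[∪ A_i] ≤ 1/19 < 1, the complement has P[∩ A_i^c] ≥ 1 − 1/19 = 18/19 > 0, so some outcome avoids every A_i.

39·p = 1/19 ≈ 0.05263; existence CERTIFIED by the union bound.


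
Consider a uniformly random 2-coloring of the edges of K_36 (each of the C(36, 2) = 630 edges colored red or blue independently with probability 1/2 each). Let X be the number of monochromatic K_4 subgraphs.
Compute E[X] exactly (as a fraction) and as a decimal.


Let X = Σ_S X_S over the C(36, 4) = 58905 subsets S of size 4, where X_S = 1 if the K_4 on S is monochromatic.
For a fixed S, the K_4 on S has C(4, 2) = 6 edges. P[all 6 edges red] = (1/2)^6, and likewise for blue, so P[monochromatic] = 2·(1/2)^6 = 2^{1 − 6} = 1/32.
By linearity of expectation: E[X] = C(36, 4) · 2^{1 − 6} = 58905 · 1/32 = 58905/32.
Numerically: E[X] ≈ 1840.781.

E[X] = C(36,4)·2^(1−C(4,2)) = 58905/32 ≈ 1840.781.


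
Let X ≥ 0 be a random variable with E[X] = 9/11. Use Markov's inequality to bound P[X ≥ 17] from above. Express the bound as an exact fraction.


μ = E[X] = 9/11, a = 17.
Markov: P[X ≥ 17] ≤ μ/a = (9/11)/17 = 9/187.
Numerically: ≈ 0.04813.
(Since a = 17 > μ = 0.81818, the bound 9/187 is < 1 and informative.)

P[X ≥ 17] ≤ 9/187 ≈ 0.04813.


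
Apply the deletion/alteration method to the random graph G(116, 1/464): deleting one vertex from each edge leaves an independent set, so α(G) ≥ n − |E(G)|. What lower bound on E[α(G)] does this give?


E[|E(G)|] = C(116, 2)·p = 6670 · (1/464) = 115/8.
E[α(G)] ≥ n − E[|E(G)|] = 116 − 115/8 = 813/8.
Numerically: ≈ 101.625000.
(This is only a lower bound; the true E[α(G)] may be larger.)

E[α(G)] ≥ 813/8 ≈ 101.625000.


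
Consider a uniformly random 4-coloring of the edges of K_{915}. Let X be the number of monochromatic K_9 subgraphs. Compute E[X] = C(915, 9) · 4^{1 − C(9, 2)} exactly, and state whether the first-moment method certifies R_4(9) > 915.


E[X] = C(915, 9) · 4^{1 − 36} = 1190931166636537885130 · 4^{−35} = 1190931166636537885130/1180591620717411303424.
As a reduced fraction: E[X] = 595465583318268942565/590295810358705651712 ≈ 1.008758.
Is E[X] < 1? NO.
Since E[X] ≥ 1, the first-moment bound is inconclusive at n = 915; it does NOT by itself certify R_4(9) > 915.

E[X] = 595465583318268942565/590295810358705651712 ≈ 1.008758; E[X] ≥ 1; first-moment method inconclusive here.


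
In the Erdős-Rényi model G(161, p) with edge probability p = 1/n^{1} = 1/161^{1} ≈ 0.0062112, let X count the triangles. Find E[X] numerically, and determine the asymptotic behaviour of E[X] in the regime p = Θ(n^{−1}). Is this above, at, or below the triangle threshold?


Number of potential triangles: C(161, 3) = 682640.
Each occurs with probability p³ ≈ (0.0062112)³ ≈ 2.3961962e-07.
By linearity: E[X] = C(161, 3)·p³ ≈ 682640 · 2.3961962e-07 ≈ 0.16357.
Here α = 1, so p = 1/n is exactly at the triangle threshold p ~ 1/n. Asymptotically E[X] → c³/6 = 1³/6 = 1/6 ≈ 0.16667, a bounded constant. In this regime the triangle count is asymptotically Poisson(c³/6).

E[X] ≈ 0.16357; in regime p = Θ(1/n^{1}) E[X] stays bounded (at the triangle threshold p ~ 1/n).


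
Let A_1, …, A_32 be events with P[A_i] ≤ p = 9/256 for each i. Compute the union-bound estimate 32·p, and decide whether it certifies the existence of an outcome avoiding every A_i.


Union bound: P[∪_{i=1}^{32} A_i] ≤ Σ_i P[A_i] ≤ 32·p = 32·(9/256) = 9/8.
Numerically: 9/8 ≈ 1.12500.
Is 9/8 < 1? NO.
Since the bound 9/8 is ≥ 1, the union bound is uninformative here; it does NOT by itself certify existence.

32·p = 9/8 ≈ 1.12500; existence NOT certified by the union bound.


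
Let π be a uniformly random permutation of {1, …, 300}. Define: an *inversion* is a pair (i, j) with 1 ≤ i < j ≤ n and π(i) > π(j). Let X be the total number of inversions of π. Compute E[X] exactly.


Write X = Σ X_I over the C(300, 2) = 44850 pairs i < j, with X_I the indicator of one inversion.
There are 44850 indicators.
For each fixed pair i < j, the values π(i) and π(j) are two distinct elements of {1, …, 300} in uniformly random order; by symmetry P[π(i) > π(j)] = 1/2.
By linearity: E[X] = 44850 · (1/2) = C(300, 2) · (1/2) = 44850/2 = 22425 ≈ 22425.000.

E[X] = 22425 = 22425.000.


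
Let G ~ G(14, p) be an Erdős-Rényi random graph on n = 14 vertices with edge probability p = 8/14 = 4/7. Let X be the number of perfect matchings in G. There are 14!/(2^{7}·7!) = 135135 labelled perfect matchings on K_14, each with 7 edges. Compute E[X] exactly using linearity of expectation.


K_14 has 14!/(2^{7}·7!) = 135135 labelled perfect matchings.
For each such perfect matching H, let X_H = 1 if all 7 edges of H are present in G. Then P[X_H = 1] = p^{7} = (4/7)^{7} = 16384/823543.
By linearity: E[X] = Σ_H E[X_H] = 135135 · p^{7} = 135135 · 16384/823543 = 316293120/117649.
Numerically: E[X] ≈ 2688.4.

E[X] = 135135 · (4/7)^{7} = 316293120/117649 ≈ 2688.4.


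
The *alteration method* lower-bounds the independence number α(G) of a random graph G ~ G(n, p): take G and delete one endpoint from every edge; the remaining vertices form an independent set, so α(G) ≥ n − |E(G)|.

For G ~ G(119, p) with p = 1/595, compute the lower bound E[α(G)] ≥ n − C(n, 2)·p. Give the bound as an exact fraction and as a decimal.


E[|E(G)|] = C(119, 2)·p = 7021 · (1/595) = 59/5.
E[α(G)] ≥ n − E[|E(G)|] = 119 − 59/5 = 536/5.
Numerically: ≈ 107.2000.
(This is only a lower bound; the true E[α(G)] may be larger.)

E[α(G)] ≥ 536/5 ≈ 107.2000.


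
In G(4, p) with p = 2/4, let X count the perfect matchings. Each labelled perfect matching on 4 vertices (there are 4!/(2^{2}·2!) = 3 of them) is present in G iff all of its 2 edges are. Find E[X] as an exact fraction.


K_4 has 4!/(2^{2}·2!) = 3 labelled perfect matchings.
For each such perfect matching H, let X_H = 1 if all 2 edges of H are present in G. Then P[X_H = 1] = p^{2} = (1/2)^{2} = 1/4.
By linearity of expectation: E[X] = Σ_H E[X_H] = 3 · p^{2} = 3 · 1/4 = 3/4.
Numerically: E[X] ≈ 0.75.

E[X] = 3 · (1/2)^{2} = 3/4 ≈ 0.75.


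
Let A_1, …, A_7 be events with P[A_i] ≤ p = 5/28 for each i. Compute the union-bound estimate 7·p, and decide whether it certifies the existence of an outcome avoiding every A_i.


Union bound: P[∪_{i=1}^{7} A_i] ≤ Σ_i P[A_i] ≤ 7·p = 7·(5/28) = 5/4.
Numerically: 5/4 ≈ 1.2500000.
Is 5/4 < 1? NO.
Since the bound 5/4 is ≥ 1, the union bound is uninformative here; it does NOT by itself certify existence.

7·p = 5/4 ≈ 1.2500000; existence NOT certified by the union bound.


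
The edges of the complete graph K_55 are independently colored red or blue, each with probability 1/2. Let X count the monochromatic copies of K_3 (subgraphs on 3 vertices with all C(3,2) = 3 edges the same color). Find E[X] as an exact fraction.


Let X = Σ_S X_S over the C(55, 3) = 26235 subsets S of size 3, where X_S = 1 if the K_3 on S is monochromatic.
For a fixed S, the K_3 on S has C(3, 2) = 3 edges. P[all 3 edges red] = (1/2)^3, and likewise for blue, so P[monochromatic] = 2·(1/2)^3 = 2^{1 − 3} = 1/4.
By linearity: E[X] = C(55, 3) · 2^{1 − 3} = 26235 · 1/4 = 26235/4.
Numerically: E[X] ≈ 6558.750.

E[X] = C(55,3)·2^(1−C(3,2)) = 26235/4 ≈ 6558.750.


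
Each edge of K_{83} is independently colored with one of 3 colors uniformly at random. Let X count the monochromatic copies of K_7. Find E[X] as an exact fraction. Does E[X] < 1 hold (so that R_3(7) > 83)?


E[X] = C(83, 7) · 3^{1 − 21} = 4151918628 · 3^{−20} = 4151918628/3486784401.
As a reduced fraction: E[X] = 153774764/129140163 ≈ 1.19076.
Is E[X] < 1? NO.
Since E[X] ≥ 1, the first-moment bound is inconclusive at n = 83; it does NOT by itself certify R_3(7) > 83.

E[X] = 153774764/129140163 ≈ 1.19076; E[X] ≥ 1; first-moment method inconclusive here.


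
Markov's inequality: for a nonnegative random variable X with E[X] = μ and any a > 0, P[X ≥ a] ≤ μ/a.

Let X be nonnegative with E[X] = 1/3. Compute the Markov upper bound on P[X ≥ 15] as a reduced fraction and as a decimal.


μ = E[X] = 1/3, a = 15.
Markov: P[X ≥ 15] ≤ μ/a = (1/3)/15 = 1/45.
Numerically: ≈ 0.0222.
(Since a = 15 > μ = 0.3333, the bound 1/45 is < 1 and informative.)

P[X ≥ 15] ≤ 1/45 ≈ 0.0222.


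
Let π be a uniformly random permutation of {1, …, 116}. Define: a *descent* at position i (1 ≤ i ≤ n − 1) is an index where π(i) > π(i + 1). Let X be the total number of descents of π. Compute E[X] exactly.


Write X = Σ X_I over i = 1, …, 115, with X_I the indicator of one descent.
There are 115 indicators.
For each fixed i, the pair (π(i), π(i+1)) is a uniformly random ordered pair of distinct values from {1, …, 116}; by symmetry P[π(i) > π(i+1)] = 1/2.
By linearity: E[X] = 115 · (1/2) = (116 − 1) · (1/2) = 115/2 ≈ 57.500.

E[X] = 115/2 = 57.500.


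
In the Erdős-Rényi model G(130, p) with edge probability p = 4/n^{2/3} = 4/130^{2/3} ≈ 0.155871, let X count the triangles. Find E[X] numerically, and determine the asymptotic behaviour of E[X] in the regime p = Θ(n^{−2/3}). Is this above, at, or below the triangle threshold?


Number of potential triangles: C(130, 3) = 357760.
Each occurs with probability p³ ≈ (0.155871)³ ≈ 3.78698225e-03.
By linearity: E[X] = C(130, 3)·p³ ≈ 357760 · 3.78698225e-03 ≈ 1354.830769.
Since α = 2/3 < 1, p = c/n^{2/3} ≫ 1/n is above the triangle threshold p ~ 1/n. Asymptotically E[X] ~ (c³/6)·n^{3(1−α)} = (4³/6)·n^{1} → ∞; triangles are abundant w.h.p.

E[X] ≈ 1354.830769; in regime p = Θ(1/n^{2/3}) E[X] diverges (above the triangle threshold p ~ 1/n).


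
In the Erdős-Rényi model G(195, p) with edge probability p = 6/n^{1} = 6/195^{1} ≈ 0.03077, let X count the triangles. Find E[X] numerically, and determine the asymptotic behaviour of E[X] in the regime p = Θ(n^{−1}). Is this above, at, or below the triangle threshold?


Number of potential triangles: C(195, 3) = 1216865.
Each occurs with probability p³ ≈ (0.03077)³ ≈ 2.913063e-05.
By linearity: E[X] = C(195, 3)·p³ ≈ 1216865 · 2.913063e-05 ≈ 35.4480.
Here α = 1, so p = 6/n is exactly at the triangle threshold p ~ 1/n. Asymptotically E[X] → c³/6 = 6³/6 = 36 ≈ 36.0000, a bounded constant. In this regime the triangle count is asymptotically Poisson(c³/6).

E[X] ≈ 35.4480; in regime p = Θ(1/n^{1}) E[X] stays bounded (at the triangle threshold p ~ 1/n).


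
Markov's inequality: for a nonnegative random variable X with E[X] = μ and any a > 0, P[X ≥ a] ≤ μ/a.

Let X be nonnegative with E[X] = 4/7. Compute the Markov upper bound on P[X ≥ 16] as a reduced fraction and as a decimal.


μ = E[X] = 4/7, a = 16.
Markov: P[X ≥ 16] ≤ μ/a = (4/7)/16 = 1/28.
Numerically: ≈ 0.03571.
(Since a = 16 > μ = 0.57143, the bound 1/28 is < 1 and informative.)

P[X ≥ 16] ≤ 1/28 ≈ 0.03571.


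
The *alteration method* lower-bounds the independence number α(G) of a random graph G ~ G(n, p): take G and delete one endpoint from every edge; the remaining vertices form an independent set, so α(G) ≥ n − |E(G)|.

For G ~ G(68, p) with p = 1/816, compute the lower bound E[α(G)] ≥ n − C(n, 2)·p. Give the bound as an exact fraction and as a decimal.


E[|E(G)|] = C(68, 2)·p = 2278 · (1/816) = 67/24.
E[α(G)] ≥ n − E[|E(G)|] = 68 − 67/24 = 1565/24.
Numerically: ≈ 65.208.
(This is only a lower bound; the true E[α(G)] may be larger.)

E[α(G)] ≥ 1565/24 ≈ 65.208.


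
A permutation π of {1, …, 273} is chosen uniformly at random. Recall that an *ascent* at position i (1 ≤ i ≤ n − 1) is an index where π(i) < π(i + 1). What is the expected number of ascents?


Write X = Σ X_I over i = 1, …, 272, with X_I the indicator of one ascent.
There are 272 indicators.
For each fixed i, the pair (π(i), π(i+1)) is a uniformly random ordered pair of distinct values from {1, …, 273}; by symmetry P[π(i) < π(i+1)] = 1/2.
By linearity: E[X] = 272 · (1/2) = (273 − 1) · (1/2) = 136 ≈ 136.0000.

E[X] = 136 = 136.0000.


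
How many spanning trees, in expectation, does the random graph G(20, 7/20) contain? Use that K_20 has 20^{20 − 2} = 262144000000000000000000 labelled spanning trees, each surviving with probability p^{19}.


K_20 has 20^{20 − 2} = 262144000000000000000000 labelled spanning trees.
For each such spanning tree H, let X_H = 1 if all 19 edges of H are present in G. Then P[X_H = 1] = p^{19} = (7/20)^{19} = 11398895185373143/5242880000000000000000000.
By linearity of expectation: E[X] = Σ_H E[X_H] = 262144000000000000000000 · p^{19} = 262144000000000000000000 · 11398895185373143/5242880000000000000000000 = 11398895185373143/20.
Numerically: E[X] ≈ 5.69945e+14.

E[X] = 262144000000000000000000 · (7/20)^{19} = 11398895185373143/20 ≈ 5.69945e+14.


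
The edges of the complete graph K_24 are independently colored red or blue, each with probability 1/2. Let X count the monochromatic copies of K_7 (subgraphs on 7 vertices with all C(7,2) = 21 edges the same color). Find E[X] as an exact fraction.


Let X = Σ_S X_S over the C(24, 7) = 346104 subsets S of size 7, where X_S = 1 if the K_7 on S is monochromatic.
For a fixed S, the K_7 on S has C(7, 2) = 21 edges. P[all 21 edges red] = (1/2)^21, and likewise for blue, so P[monochromatic] = 2·(1/2)^21 = 2^{1 − 21} = 1/1048576.
Summing: E[X] = C(24, 7) · 2^{1 − 21} = 346104 · 1/1048576 = 43263/131072.
Numerically: E[X] ≈ 0.3301.

E[X] = C(24,7)·2^(1−C(7,2)) = 43263/131072 ≈ 0.3301.


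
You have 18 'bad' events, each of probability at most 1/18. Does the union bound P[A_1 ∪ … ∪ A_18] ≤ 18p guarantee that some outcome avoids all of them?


Union bound: P[∪_{i=1}^{18} A_i] ≤ Σ_i P[A_i] ≤ 18·p = 18·(1/18) = 1.
Numerically: 1 ≈ 1.000.
Is 1 < 1? NO.
Since the bound 1 is ≥ 1, the union bound is uninformative here; it does NOT by itself certify existence.

18·p = 1 ≈ 1.000; existence NOT certified by the union bound.


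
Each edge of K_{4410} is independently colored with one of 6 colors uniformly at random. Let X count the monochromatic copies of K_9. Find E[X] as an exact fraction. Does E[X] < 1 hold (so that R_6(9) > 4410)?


E[X] = C(4410, 9) · 6^{1 − 36} = 1724394906266704102180823710 · 6^{−35} = 1724394906266704102180823710/1719070799748422591028658176.
As a reduced fraction: E[X] = 862197453133352051090411855/859535399874211295514329088 ≈ 1.0031.
Is E[X] < 1? NO.
Since E[X] ≥ 1, the first-moment bound is inconclusive at n = 4410; it does NOT by itself certify R_6(9) > 4410.

E[X] = 862197453133352051090411855/859535399874211295514329088 ≈ 1.0031; E[X] ≥ 1; first-moment method inconclusive here.


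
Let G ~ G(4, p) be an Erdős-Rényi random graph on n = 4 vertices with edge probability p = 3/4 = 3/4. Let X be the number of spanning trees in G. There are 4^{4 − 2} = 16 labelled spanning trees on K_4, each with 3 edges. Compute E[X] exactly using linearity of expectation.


K_4 has 4^{4 − 2} = 16 labelled spanning trees.
For each such spanning tree H, let X_H = 1 if all 3 edges of H are present in G. Then P[X_H = 1] = p^{3} = (3/4)^{3} = 27/64.
Summing the indicators: E[X] = Σ_H E[X_H] = 16 · p^{3} = 16 · 27/64 = 27/4.
Numerically: E[X] ≈ 6.75.

E[X] = 16 · (3/4)^{3} = 27/4 ≈ 6.75.


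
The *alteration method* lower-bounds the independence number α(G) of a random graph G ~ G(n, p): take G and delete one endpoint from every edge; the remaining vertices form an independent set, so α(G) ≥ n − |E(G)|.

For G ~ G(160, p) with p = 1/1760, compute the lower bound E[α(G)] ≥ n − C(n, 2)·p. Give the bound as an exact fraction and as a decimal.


E[|E(G)|] = C(160, 2)·p = 12720 · (1/1760) = 159/22.
E[α(G)] ≥ n − E[|E(G)|] = 160 − 159/22 = 3361/22.
Numerically: ≈ 152.77273.
(This is only a lower bound; the true E[α(G)] may be larger.)

E[α(G)] ≥ 3361/22 ≈ 152.77273.


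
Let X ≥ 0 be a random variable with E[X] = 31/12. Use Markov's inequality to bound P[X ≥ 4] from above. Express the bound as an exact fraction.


μ = E[X] = 31/12, a = 4.
Markov: P[X ≥ 4] ≤ μ/a = (31/12)/4 = 31/48.
Numerically: ≈ 0.646.
(Since a = 4 > μ = 2.583, the bound 31/48 is < 1 and informative.)

P[X ≥ 4] ≤ 31/48 ≈ 0.646.


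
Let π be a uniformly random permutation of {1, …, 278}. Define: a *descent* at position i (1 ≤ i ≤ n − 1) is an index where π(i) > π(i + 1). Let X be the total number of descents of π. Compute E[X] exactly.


Write X = Σ X_I over i = 1, …, 277, with X_I the indicator of one descent.
There are 277 indicators.
For each fixed i, the pair (π(i), π(i+1)) is a uniformly random ordered pair of distinct values from {1, …, 278}; by symmetry P[π(i) > π(i+1)] = 1/2.
By linearity: E[X] = 277 · (1/2) = (278 − 1) · (1/2) = 277/2 ≈ 138.5000.

E[X] = 277/2 = 138.5000.


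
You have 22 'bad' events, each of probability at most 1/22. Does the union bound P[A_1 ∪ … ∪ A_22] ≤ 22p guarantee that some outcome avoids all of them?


Union bound: P[∪_{i=1}^{22} A_i] ≤ Σ_i P[A_i] ≤ 22·p = 22·(1/22) = 1.
Numerically: 1 ≈ 1.000.
Is 1 < 1? NO.
Since the bound 1 is ≥ 1, the union bound is uninformative here; it does NOT by itself certify existence.

22·p = 1 ≈ 1.000; existence NOT certified by the union bound.


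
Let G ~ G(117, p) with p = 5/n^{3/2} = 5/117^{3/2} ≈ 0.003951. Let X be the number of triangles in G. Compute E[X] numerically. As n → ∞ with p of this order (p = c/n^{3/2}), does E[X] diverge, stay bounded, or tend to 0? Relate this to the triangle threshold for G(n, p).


Number of potential triangles: C(117, 3) = 260130.
Each occurs with probability p³ ≈ (0.003951)³ ≈ 6.166996e-08.
By linearity: E[X] = C(117, 3)·p³ ≈ 260130 · 6.166996e-08 ≈ 0.0160.
Since α = 3/2 > 1, p = c/n^{3/2} = o(1/n) is below the triangle threshold p ~ 1/n. Asymptotically E[X] ~ (c³/6)·n^{3(1−α)} = (5³/6)·n^{-1.5} → 0, so by Markov's inequality G has no triangles w.h.p.

E[X] ≈ 0.0160; in regime p = Θ(1/n^{3/2}) E[X] tends to 0 (below the triangle threshold p ~ 1/n).


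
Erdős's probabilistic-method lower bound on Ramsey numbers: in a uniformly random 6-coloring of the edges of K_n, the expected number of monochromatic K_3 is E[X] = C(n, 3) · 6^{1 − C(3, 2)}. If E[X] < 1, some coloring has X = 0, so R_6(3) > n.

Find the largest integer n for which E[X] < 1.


We need C(n, 3) · 6^{1 − 3} < 1, i.e. C(n, 3) < 6^{3 − 1} = 36.
Check values of n near the boundary:
  n = 3: C(3, 3) = 1; 1 < 36? YES
  n = 4: C(4, 3) = 4; 4 < 36? YES
  n = 5: C(5, 3) = 10; 10 < 36? YES
  n = 6: C(6, 3) = 20; 20 < 36? YES
  n = 7: C(7, 3) = 35; 35 < 36? YES
  n = 8: C(8, 3) = 56; 56 < 36? NO
The largest n with C(n, 3) < 36 is n = 7 (where E[X] = 35/36 ≈ 0.972222). Hence R_6(3) > 7, i.e. R_6(3) ≥ 8.

Largest n = 7; hence R_6(3) > 7.


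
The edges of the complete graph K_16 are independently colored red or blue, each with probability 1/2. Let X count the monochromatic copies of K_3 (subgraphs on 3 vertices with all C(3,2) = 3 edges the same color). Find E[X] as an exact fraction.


Let X = Σ_S X_S over the C(16, 3) = 560 subsets S of size 3, where X_S = 1 if the K_3 on S is monochromatic.
For a fixed S, the K_3 on S has C(3, 2) = 3 edges. P[all 3 edges red] = (1/2)^3, and likewise for blue, so P[monochromatic] = 2·(1/2)^3 = 2^{1 − 3} = 1/4.
By linearity: E[X] = C(16, 3) · 2^{1 − 3} = 560 · 1/4 = 140.
Numerically: E[X] ≈ 140.000.

E[X] = C(16,3)·2^(1−C(3,2)) = 140 ≈ 140.000.


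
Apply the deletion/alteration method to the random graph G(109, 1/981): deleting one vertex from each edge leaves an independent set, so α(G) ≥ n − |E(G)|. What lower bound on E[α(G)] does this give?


E[|E(G)|] = C(109, 2)·p = 5886 · (1/981) = 6.
E[α(G)] ≥ n − E[|E(G)|] = 109 − 6 = 103.
Numerically: ≈ 103.00000.
(This is only a lower bound; the true E[α(G)] may be larger.)

E[α(G)] ≥ 103 ≈ 103.00000.


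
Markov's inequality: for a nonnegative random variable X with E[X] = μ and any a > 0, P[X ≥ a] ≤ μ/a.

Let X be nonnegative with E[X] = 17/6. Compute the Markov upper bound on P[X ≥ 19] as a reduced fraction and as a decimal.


μ = E[X] = 17/6, a = 19.
Markov: P[X ≥ 19] ≤ μ/a = (17/6)/19 = 17/114.
Numerically: ≈ 0.14912.
(Since a = 19 > μ = 2.83333, the bound 17/114 is < 1 and informative.)

P[X ≥ 19] ≤ 17/114 ≈ 0.14912.


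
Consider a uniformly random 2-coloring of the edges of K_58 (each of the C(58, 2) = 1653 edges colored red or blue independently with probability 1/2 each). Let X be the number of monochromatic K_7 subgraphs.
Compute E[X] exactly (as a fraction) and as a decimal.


Let X = Σ_S X_S over the C(58, 7) = 300674088 subsets S of size 7, where X_S = 1 if the K_7 on S is monochromatic.
For a fixed S, the K_7 on S has C(7, 2) = 21 edges. P[all 21 edges red] = (1/2)^21, and likewise for blue, so P[monochromatic] = 2·(1/2)^21 = 2^{1 − 21} = 1/1048576.
By linearity of expectation: E[X] = C(58, 7) · 2^{1 − 21} = 300674088 · 1/1048576 = 37584261/131072.
Numerically: E[X] ≈ 286.7452.

E[X] = C(58,7)·2^(1−C(7,2)) = 37584261/131072 ≈ 286.7452.


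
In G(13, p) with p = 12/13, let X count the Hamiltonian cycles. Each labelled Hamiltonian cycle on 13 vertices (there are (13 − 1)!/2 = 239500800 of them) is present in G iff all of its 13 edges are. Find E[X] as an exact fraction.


K_13 has (13 − 1)!/2 = 239500800 labelled Hamiltonian cycles.
For each such Hamiltonian cycle H, let X_H = 1 if all 13 edges of H are present in G. Then P[X_H = 1] = p^{13} = (12/13)^{13} = 106993205379072/302875106592253.
Summing the indicators: E[X] = Σ_H E[X_H] = 239500800 · p^{13} = 239500800 · 106993205379072/302875106592253 = 25624958282852047257600/302875106592253.
Numerically: E[X] ≈ 8.461e+07.

E[X] = 239500800 · (12/13)^{13} = 25624958282852047257600/302875106592253 ≈ 8.461e+07.


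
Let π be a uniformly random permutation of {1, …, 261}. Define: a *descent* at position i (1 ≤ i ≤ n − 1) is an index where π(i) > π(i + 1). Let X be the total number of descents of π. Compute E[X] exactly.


Write X = Σ X_I over i = 1, …, 260, with X_I the indicator of one descent.
There are 260 indicators.
For each fixed i, the pair (π(i), π(i+1)) is a uniformly random ordered pair of distinct values from {1, …, 261}; by symmetry P[π(i) > π(i+1)] = 1/2.
By linearity: E[X] = 260 · (1/2) = (261 − 1) · (1/2) = 130 ≈ 130.000.

E[X] = 130 = 130.000.


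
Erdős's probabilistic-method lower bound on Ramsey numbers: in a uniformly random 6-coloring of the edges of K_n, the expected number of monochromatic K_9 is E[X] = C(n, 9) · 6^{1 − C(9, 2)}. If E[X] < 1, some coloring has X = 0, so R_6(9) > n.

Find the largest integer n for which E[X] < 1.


We need C(n, 9) · 6^{1 − 36} < 1, i.e. C(n, 9) < 6^{36 − 1} = 1719070799748422591028658176.
Check values of n near the boundary:
  n = 4407: C(4407, 9) = 1713856532599459170657070050; 1713856532599459170657070050 < 1719070799748422591028658176? YES
  n = 4408: C(4408, 9) = 1717362945146264156457459600; 1717362945146264156457459600 < 1719070799748422591028658176? YES
  n = 4409: C(4409, 9) = 1720875732988608787686577131; 1720875732988608787686577131 < 1719070799748422591028658176? NO
  n = 4410: C(4410, 9) = 1724394906266704102180823710; 1724394906266704102180823710 < 1719070799748422591028658176? NO
  n = 4411: C(4411, 9) = 1727920475134582415883601405; 1727920475134582415883601405 < 1719070799748422591028658176? NO
The largest n with C(n, 9) < 1719070799748422591028658176 is n = 4408 (where E[X] = 35778394690547169926197075/35813974994758803979763712 ≈ 0.999007). Hence R_6(9) > 4408, i.e. R_6(9) ≥ 4409.

Largest n = 4408; hence R_6(9) > 4408.
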